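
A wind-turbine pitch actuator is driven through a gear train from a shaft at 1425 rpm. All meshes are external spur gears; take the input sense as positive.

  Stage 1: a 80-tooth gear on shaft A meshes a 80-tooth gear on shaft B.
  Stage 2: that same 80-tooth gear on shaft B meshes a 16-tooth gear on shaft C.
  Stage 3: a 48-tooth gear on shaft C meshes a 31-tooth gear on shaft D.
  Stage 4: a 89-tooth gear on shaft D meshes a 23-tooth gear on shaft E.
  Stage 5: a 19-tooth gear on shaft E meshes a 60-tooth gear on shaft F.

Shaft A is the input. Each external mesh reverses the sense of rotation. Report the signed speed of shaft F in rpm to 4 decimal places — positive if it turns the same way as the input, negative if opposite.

-13518.5133 rpm (opposite to input, |ω| = 13518.5133 rpm)

Stage 1 [80T→80T]: ω = 1425.0000×80/80 = 1425.0000 rpm, dir flips to −; running = −1425.0000
Stage 2 [80T→16T]: ω = 1425.0000×80/16 = 7125.0000 rpm, dir flips to +; running = +7125.0000
Stage 3 [48T→31T]: ω = 7125.0000×48/31 = 11032.2581 rpm, dir flips to −; running = −11032.2581
Stage 4 [89T→23T]: ω = 11032.2581×89/23 = 42690.0421 rpm, dir flips to +; running = +42690.0421
Stage 5 [19T→60T]: ω = 42690.0421×19/60 = 13518.5133 rpm, dir flips to −; running = −13518.5133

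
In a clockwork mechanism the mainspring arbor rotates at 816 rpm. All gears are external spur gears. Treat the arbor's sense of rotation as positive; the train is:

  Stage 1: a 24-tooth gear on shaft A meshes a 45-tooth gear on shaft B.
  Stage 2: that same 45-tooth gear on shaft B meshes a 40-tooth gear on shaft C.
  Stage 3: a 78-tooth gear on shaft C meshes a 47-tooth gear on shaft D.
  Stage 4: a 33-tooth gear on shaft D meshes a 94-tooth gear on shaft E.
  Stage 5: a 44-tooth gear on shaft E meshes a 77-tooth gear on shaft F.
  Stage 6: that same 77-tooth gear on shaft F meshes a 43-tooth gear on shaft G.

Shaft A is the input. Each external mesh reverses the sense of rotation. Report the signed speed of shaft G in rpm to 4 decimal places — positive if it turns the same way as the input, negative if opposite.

Stage 1 [24T→45T]: ω = 816.0000×24/45 = 435.2000 rpm, dir flips to −; running = −435.2000
Stage 2 [45T→40T]: ω = 435.2000×45/40 = 489.6000 rpm, dir flips to +; running = +489.6000
Stage 3 [78T→47T]: ω = 489.6000×78/47 = 812.5277 rpm, dir flips to −; running = −812.5277
Stage 4 [33T→94T]: ω = 812.5277×33/94 = 285.2491 rpm, dir flips to +; running = +285.2491
Stage 5 [44T→77T]: ω = 285.2491×44/77 = 162.9995 rpm, dir flips to −; running = −162.9995
Stage 6 [77T→43T]: ω = 162.9995×77/43 = 291.8828 rpm, dir flips to +; running = +291.8828

+291.8828 rpm (same as input, |ω| = 291.8828 rpm)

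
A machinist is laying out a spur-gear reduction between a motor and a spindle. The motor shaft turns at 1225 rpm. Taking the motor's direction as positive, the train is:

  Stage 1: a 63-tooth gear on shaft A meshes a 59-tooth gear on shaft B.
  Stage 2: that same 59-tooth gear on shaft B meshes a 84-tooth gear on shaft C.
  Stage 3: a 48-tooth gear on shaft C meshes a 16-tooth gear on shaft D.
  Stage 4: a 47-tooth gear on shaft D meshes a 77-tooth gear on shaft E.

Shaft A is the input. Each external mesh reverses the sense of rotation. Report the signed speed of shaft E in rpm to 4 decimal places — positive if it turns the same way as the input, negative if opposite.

Stage 1 [63T→59T]: ω = 1225.0000×63/59 = 1308.0508 rpm, dir flips to −; running = −1308.0508
Stage 2 [59T→84T]: ω = 1308.0508×59/84 = 918.7500 rpm, dir flips to +; running = +918.7500
Stage 3 [48T→16T]: ω = 918.7500×48/16 = 2756.2500 rpm, dir flips to −; running = −2756.2500
Stage 4 [47T→77T]: ω = 2756.2500×47/77 = 1682.3864 rpm, dir flips to +; running = +1682.3864

+1682.3864 rpm (same as input, |ω| = 1682.3864 rpm)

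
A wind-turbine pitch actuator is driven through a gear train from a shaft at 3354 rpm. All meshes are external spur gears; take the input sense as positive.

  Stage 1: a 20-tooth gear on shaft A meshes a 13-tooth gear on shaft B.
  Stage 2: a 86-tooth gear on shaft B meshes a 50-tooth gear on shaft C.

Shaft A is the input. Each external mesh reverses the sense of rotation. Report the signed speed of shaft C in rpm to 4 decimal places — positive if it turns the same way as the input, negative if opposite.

+8875.2000 rpm (same as input, |ω| = 8875.2000 rpm)

Stage 1 [20T→13T]: ω = 3354.0000×20/13 = 5160.0000 rpm, dir flips to −; running = −5160.0000
Stage 2 [86T→50T]: ω = 5160.0000×86/50 = 8875.2000 rpm, dir flips to +; running = +8875.2000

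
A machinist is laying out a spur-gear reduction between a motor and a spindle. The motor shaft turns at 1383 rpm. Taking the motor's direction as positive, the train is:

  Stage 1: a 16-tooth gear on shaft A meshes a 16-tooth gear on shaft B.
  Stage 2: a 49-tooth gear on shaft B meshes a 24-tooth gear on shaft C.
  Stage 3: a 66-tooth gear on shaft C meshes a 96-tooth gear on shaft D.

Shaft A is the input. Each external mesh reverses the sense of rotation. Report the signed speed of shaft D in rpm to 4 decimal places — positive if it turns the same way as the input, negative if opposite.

-1941.2422 rpm (opposite to input, |ω| = 1941.2422 rpm)

Stage 1 [16T→16T]: ω = 1383.0000×16/16 = 1383.0000 rpm, dir flips to −; running = −1383.0000
Stage 2 [49T→24T]: ω = 1383.0000×49/24 = 2823.6250 rpm, dir flips to +; running = +2823.6250
Stage 3 [66T→96T]: ω = 2823.6250×66/96 = 1941.2422 rpm, dir flips to −; running = −1941.2422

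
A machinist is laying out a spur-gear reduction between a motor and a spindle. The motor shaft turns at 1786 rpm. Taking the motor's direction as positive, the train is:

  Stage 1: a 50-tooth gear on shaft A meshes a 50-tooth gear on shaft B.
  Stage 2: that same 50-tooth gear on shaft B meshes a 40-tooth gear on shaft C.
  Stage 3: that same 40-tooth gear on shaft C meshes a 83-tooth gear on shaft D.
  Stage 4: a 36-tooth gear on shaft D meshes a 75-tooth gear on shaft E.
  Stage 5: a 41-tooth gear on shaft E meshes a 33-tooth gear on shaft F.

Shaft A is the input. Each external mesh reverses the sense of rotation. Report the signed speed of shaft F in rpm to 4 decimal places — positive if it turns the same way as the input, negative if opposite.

Stage 1 [50T→50T]: ω = 1786.0000×50/50 = 1786.0000 rpm, dir flips to −; running = −1786.0000
Stage 2 [50T→40T]: ω = 1786.0000×50/40 = 2232.5000 rpm, dir flips to +; running = +2232.5000
Stage 3 [40T→83T]: ω = 2232.5000×40/83 = 1075.9036 rpm, dir flips to −; running = −1075.9036
Stage 4 [36T→75T]: ω = 1075.9036×36/75 = 516.4337 rpm, dir flips to +; running = +516.4337
Stage 5 [41T→33T]: ω = 516.4337×41/33 = 641.6298 rpm, dir flips to −; running = −641.6298

-641.6298 rpm (opposite to input, |ω| = 641.6298 rpm)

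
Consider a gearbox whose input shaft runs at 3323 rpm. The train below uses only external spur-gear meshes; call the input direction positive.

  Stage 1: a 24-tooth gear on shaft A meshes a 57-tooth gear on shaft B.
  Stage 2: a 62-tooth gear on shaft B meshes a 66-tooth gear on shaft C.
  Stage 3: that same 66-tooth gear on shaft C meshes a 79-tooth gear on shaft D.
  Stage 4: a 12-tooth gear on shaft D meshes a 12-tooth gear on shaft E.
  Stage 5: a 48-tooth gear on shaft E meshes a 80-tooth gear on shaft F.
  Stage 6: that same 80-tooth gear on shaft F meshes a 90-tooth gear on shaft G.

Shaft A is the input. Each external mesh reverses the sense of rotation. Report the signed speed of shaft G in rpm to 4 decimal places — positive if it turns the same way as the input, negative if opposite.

+585.6391 rpm (same as input, |ω| = 585.6391 rpm)

Stage 1 [24T→57T]: ω = 3323.0000×24/57 = 1399.1579 rpm, dir flips to −; running = −1399.1579
Stage 2 [62T→66T]: ω = 1399.1579×62/66 = 1314.3604 rpm, dir flips to +; running = +1314.3604
Stage 3 [66T→79T]: ω = 1314.3604×66/79 = 1098.0733 rpm, dir flips to −; running = −1098.0733
Stage 4 [12T→12T]: ω = 1098.0733×12/12 = 1098.0733 rpm, dir flips to +; running = +1098.0733
Stage 5 [48T→80T]: ω = 1098.0733×48/80 = 658.8440 rpm, dir flips to −; running = −658.8440
Stage 6 [80T→90T]: ω = 658.8440×80/90 = 585.6391 rpm, dir flips to +; running = +585.6391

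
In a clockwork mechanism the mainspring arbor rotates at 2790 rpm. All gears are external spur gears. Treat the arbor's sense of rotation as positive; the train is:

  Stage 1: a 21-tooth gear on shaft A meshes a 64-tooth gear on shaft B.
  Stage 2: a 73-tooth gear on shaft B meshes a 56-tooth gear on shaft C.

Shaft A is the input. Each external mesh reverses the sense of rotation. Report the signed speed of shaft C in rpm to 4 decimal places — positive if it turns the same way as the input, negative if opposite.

+1193.3789 rpm (same as input, |ω| = 1193.3789 rpm)

Stage 1 [21T→64T]: ω = 2790.0000×21/64 = 915.4688 rpm, dir flips to −; running = −915.4688
Stage 2 [73T→56T]: ω = 915.4688×73/56 = 1193.3789 rpm, dir flips to +; running = +1193.3789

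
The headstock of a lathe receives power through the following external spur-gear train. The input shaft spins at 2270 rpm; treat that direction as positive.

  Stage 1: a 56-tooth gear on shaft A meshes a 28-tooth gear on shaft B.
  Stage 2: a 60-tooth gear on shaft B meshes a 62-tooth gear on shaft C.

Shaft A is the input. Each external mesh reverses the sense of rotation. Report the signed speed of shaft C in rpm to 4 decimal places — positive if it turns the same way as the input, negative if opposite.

+4393.5484 rpm (same as input, |ω| = 4393.5484 rpm)

Stage 1 [56T→28T]: ω = 2270.0000×56/28 = 4540.0000 rpm, dir flips to −; running = −4540.0000
Stage 2 [60T→62T]: ω = 4540.0000×60/62 = 4393.5484 rpm, dir flips to +; running = +4393.5484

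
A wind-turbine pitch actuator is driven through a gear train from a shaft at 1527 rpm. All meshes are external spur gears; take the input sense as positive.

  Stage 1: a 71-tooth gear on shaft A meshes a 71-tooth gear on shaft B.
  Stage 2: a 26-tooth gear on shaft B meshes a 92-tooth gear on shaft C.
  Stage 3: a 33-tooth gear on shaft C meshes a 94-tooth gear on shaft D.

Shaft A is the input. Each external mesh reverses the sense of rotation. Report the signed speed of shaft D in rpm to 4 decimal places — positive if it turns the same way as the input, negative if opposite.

-151.4993 rpm (opposite to input, |ω| = 151.4993 rpm)

Stage 1 [71T→71T]: ω = 1527.0000×71/71 = 1527.0000 rpm, dir flips to −; running = −1527.0000
Stage 2 [26T→92T]: ω = 1527.0000×26/92 = 431.5435 rpm, dir flips to +; running = +431.5435
Stage 3 [33T→94T]: ω = 431.5435×33/94 = 151.4993 rpm, dir flips to −; running = −151.4993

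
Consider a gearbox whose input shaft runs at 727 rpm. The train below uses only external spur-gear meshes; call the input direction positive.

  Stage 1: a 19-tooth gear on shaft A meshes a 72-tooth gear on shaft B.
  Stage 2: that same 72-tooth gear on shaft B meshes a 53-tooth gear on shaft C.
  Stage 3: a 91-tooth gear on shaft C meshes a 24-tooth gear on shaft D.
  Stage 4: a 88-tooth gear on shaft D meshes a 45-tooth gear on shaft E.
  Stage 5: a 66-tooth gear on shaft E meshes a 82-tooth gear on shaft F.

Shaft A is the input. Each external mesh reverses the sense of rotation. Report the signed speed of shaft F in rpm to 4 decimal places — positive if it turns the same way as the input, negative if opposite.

Stage 1 [19T→72T]: ω = 727.0000×19/72 = 191.8472 rpm, dir flips to −; running = −191.8472
Stage 2 [72T→53T]: ω = 191.8472×72/53 = 260.6226 rpm, dir flips to +; running = +260.6226
Stage 3 [91T→24T]: ω = 260.6226×91/24 = 988.1942 rpm, dir flips to −; running = −988.1942
Stage 4 [88T→45T]: ω = 988.1942×88/45 = 1932.4686 rpm, dir flips to +; running = +1932.4686
Stage 5 [66T→82T]: ω = 1932.4686×66/82 = 1555.4016 rpm, dir flips to −; running = −1555.4016

-1555.4016 rpm (opposite to input, |ω| = 1555.4016 rpm)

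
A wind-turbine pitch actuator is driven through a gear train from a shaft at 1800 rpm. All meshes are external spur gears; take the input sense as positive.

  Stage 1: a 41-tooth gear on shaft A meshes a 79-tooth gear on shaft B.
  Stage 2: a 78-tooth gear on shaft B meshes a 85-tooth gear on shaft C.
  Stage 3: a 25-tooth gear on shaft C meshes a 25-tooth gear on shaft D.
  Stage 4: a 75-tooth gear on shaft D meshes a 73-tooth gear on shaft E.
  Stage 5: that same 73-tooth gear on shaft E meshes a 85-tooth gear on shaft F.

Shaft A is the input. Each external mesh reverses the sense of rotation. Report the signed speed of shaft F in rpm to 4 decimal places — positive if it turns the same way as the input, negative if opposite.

-756.3926 rpm (opposite to input, |ω| = 756.3926 rpm)

Stage 1 [41T→79T]: ω = 1800.0000×41/79 = 934.1772 rpm, dir flips to −; running = −934.1772
Stage 2 [78T→85T]: ω = 934.1772×78/85 = 857.2450 rpm, dir flips to +; running = +857.2450
Stage 3 [25T→25T]: ω = 857.2450×25/25 = 857.2450 rpm, dir flips to −; running = −857.2450
Stage 4 [75T→73T]: ω = 857.2450×75/73 = 880.7311 rpm, dir flips to +; running = +880.7311
Stage 5 [73T→85T]: ω = 880.7311×73/85 = 756.3926 rpm, dir flips to −; running = −756.3926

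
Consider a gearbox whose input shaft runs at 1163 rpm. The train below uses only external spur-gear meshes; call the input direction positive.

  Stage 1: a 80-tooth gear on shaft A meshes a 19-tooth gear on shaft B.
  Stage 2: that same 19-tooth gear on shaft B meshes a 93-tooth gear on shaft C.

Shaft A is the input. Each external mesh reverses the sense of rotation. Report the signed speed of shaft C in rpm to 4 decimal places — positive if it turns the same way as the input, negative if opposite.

Stage 1 [80T→19T]: ω = 1163.0000×80/19 = 4896.8421 rpm, dir flips to −; running = −4896.8421
Stage 2 [19T→93T]: ω = 4896.8421×19/93 = 1000.4301 rpm, dir flips to +; running = +1000.4301

+1000.4301 rpm (same as input, |ω| = 1000.4301 rpm)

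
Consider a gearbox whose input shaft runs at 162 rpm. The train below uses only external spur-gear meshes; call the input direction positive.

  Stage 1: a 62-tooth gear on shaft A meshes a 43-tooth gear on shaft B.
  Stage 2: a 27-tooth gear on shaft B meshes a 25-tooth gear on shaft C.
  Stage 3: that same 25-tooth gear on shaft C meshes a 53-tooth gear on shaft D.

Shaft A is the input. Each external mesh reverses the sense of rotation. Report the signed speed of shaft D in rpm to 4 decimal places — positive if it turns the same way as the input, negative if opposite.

Stage 1 [62T→43T]: ω = 162.0000×62/43 = 233.5814 rpm, dir flips to −; running = −233.5814
Stage 2 [27T→25T]: ω = 233.5814×27/25 = 252.2679 rpm, dir flips to +; running = +252.2679
Stage 3 [25T→53T]: ω = 252.2679×25/53 = 118.9943 rpm, dir flips to −; running = −118.9943

-118.9943 rpm (opposite to input, |ω| = 118.9943 rpm)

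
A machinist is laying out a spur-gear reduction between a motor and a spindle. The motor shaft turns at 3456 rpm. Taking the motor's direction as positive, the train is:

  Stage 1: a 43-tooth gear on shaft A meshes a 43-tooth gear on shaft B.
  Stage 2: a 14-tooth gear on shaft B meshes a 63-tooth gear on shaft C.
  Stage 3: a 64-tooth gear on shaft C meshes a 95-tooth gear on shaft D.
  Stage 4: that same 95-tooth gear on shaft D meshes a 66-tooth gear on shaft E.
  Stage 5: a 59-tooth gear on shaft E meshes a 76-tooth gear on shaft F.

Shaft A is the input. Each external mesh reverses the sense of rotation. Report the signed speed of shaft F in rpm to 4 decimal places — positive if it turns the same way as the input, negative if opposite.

Stage 1 [43T→43T]: ω = 3456.0000×43/43 = 3456.0000 rpm, dir flips to −; running = −3456.0000
Stage 2 [14T→63T]: ω = 3456.0000×14/63 = 768.0000 rpm, dir flips to +; running = +768.0000
Stage 3 [64T→95T]: ω = 768.0000×64/95 = 517.3895 rpm, dir flips to −; running = −517.3895
Stage 4 [95T→66T]: ω = 517.3895×95/66 = 744.7273 rpm, dir flips to +; running = +744.7273
Stage 5 [59T→76T]: ω = 744.7273×59/76 = 578.1435 rpm, dir flips to −; running = −578.1435

-578.1435 rpm (opposite to input, |ω| = 578.1435 rpm)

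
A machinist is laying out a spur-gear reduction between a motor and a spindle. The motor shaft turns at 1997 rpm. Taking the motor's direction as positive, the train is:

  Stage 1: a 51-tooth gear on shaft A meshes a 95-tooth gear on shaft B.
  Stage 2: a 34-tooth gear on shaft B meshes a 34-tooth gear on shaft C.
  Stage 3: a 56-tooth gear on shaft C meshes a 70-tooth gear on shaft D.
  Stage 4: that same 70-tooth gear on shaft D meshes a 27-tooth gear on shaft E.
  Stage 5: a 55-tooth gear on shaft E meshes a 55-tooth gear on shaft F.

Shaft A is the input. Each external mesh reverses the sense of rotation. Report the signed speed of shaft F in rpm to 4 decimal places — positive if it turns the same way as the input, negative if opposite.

Stage 1 [51T→95T]: ω = 1997.0000×51/95 = 1072.0737 rpm, dir flips to −; running = −1072.0737
Stage 2 [34T→34T]: ω = 1072.0737×34/34 = 1072.0737 rpm, dir flips to +; running = +1072.0737
Stage 3 [56T→70T]: ω = 1072.0737×56/70 = 857.6589 rpm, dir flips to −; running = −857.6589
Stage 4 [70T→27T]: ω = 857.6589×70/27 = 2223.5602 rpm, dir flips to +; running = +2223.5602
Stage 5 [55T→55T]: ω = 2223.5602×55/55 = 2223.5602 rpm, dir flips to −; running = −2223.5602

-2223.5602 rpm (opposite to input, |ω| = 2223.5602 rpm)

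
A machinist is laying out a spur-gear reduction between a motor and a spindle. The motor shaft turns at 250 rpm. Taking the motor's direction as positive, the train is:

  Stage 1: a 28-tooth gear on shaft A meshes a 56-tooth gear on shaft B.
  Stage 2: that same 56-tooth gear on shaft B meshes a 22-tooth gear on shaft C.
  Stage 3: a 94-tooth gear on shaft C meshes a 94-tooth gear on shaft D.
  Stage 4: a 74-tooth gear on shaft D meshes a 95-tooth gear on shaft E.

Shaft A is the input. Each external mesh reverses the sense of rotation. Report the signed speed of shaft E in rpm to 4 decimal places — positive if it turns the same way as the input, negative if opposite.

Stage 1 [28T→56T]: ω = 250.0000×28/56 = 125.0000 rpm, dir flips to −; running = −125.0000
Stage 2 [56T→22T]: ω = 125.0000×56/22 = 318.1818 rpm, dir flips to +; running = +318.1818
Stage 3 [94T→94T]: ω = 318.1818×94/94 = 318.1818 rpm, dir flips to −; running = −318.1818
Stage 4 [74T→95T]: ω = 318.1818×74/95 = 247.8469 rpm, dir flips to +; running = +247.8469

+247.8469 rpm (same as input, |ω| = 247.8469 rpm)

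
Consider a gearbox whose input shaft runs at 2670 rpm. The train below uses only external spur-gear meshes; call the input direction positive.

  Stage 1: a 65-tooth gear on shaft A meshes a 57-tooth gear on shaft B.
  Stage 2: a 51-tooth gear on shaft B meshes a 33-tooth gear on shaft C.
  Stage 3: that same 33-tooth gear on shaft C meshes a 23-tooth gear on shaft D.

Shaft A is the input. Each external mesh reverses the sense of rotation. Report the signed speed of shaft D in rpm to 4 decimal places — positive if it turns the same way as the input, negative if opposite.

Stage 1 [65T→57T]: ω = 2670.0000×65/57 = 3044.7368 rpm, dir flips to −; running = −3044.7368
Stage 2 [51T→33T]: ω = 3044.7368×51/33 = 4705.5024 rpm, dir flips to +; running = +4705.5024
Stage 3 [33T→23T]: ω = 4705.5024×33/23 = 6751.3730 rpm, dir flips to −; running = −6751.3730

-6751.3730 rpm (opposite to input, |ω| = 6751.3730 rpm)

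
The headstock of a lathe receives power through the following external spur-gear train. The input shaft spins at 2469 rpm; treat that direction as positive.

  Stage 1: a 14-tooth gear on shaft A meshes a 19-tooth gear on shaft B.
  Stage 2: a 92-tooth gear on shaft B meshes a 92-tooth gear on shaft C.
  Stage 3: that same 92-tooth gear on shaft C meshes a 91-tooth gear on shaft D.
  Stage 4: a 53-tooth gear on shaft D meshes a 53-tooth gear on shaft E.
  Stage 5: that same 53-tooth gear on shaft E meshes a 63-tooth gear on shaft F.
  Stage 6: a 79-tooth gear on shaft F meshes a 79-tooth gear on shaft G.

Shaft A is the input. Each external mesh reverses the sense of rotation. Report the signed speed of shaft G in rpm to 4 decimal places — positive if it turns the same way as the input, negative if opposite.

+1547.3098 rpm (same as input, |ω| = 1547.3098 rpm)

Stage 1 [14T→19T]: ω = 2469.0000×14/19 = 1819.2632 rpm, dir flips to −; running = −1819.2632
Stage 2 [92T→92T]: ω = 1819.2632×92/92 = 1819.2632 rpm, dir flips to +; running = +1819.2632
Stage 3 [92T→91T]: ω = 1819.2632×92/91 = 1839.2551 rpm, dir flips to −; running = −1839.2551
Stage 4 [53T→53T]: ω = 1839.2551×53/53 = 1839.2551 rpm, dir flips to +; running = +1839.2551
Stage 5 [53T→63T]: ω = 1839.2551×53/63 = 1547.3098 rpm, dir flips to −; running = −1547.3098
Stage 6 [79T→79T]: ω = 1547.3098×79/79 = 1547.3098 rpm, dir flips to +; running = +1547.3098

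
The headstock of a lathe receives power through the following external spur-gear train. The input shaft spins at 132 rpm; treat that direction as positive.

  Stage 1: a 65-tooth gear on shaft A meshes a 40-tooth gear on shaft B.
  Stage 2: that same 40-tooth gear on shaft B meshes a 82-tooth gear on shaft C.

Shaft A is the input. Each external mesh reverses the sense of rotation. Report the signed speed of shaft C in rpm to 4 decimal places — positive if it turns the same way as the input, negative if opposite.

+104.6341 rpm (same as input, |ω| = 104.6341 rpm)

Stage 1 [65T→40T]: ω = 132.0000×65/40 = 214.5000 rpm, dir flips to −; running = −214.5000
Stage 2 [40T→82T]: ω = 214.5000×40/82 = 104.6341 rpm, dir flips to +; running = +104.6341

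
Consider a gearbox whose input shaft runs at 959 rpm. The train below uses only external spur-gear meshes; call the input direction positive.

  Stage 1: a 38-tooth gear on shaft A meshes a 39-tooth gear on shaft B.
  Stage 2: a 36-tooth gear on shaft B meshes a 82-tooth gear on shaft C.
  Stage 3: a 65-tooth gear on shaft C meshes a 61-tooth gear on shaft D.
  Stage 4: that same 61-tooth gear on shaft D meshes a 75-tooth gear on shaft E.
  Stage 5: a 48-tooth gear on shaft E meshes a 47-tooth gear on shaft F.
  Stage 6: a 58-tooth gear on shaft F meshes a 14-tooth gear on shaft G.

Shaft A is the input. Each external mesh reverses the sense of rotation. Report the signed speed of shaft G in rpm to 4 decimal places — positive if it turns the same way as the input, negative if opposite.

+1504.2557 rpm (same as input, |ω| = 1504.2557 rpm)

Stage 1 [38T→39T]: ω = 959.0000×38/39 = 934.4103 rpm, dir flips to −; running = −934.4103
Stage 2 [36T→82T]: ω = 934.4103×36/82 = 410.2289 rpm, dir flips to +; running = +410.2289
Stage 3 [65T→61T]: ω = 410.2289×65/61 = 437.1291 rpm, dir flips to −; running = −437.1291
Stage 4 [61T→75T]: ω = 437.1291×61/75 = 355.5317 rpm, dir flips to +; running = +355.5317
Stage 5 [48T→47T]: ω = 355.5317×48/47 = 363.0962 rpm, dir flips to −; running = −363.0962
Stage 6 [58T→14T]: ω = 363.0962×58/14 = 1504.2557 rpm, dir flips to +; running = +1504.2557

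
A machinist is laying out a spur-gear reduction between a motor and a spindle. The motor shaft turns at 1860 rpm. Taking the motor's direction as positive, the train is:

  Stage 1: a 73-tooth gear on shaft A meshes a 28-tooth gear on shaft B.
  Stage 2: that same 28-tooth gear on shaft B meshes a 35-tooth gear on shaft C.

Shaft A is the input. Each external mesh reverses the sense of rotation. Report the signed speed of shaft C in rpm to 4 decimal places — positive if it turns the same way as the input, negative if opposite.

+3879.4286 rpm (same as input, |ω| = 3879.4286 rpm)

Stage 1 [73T→28T]: ω = 1860.0000×73/28 = 4849.2857 rpm, dir flips to −; running = −4849.2857
Stage 2 [28T→35T]: ω = 4849.2857×28/35 = 3879.4286 rpm, dir flips to +; running = +3879.4286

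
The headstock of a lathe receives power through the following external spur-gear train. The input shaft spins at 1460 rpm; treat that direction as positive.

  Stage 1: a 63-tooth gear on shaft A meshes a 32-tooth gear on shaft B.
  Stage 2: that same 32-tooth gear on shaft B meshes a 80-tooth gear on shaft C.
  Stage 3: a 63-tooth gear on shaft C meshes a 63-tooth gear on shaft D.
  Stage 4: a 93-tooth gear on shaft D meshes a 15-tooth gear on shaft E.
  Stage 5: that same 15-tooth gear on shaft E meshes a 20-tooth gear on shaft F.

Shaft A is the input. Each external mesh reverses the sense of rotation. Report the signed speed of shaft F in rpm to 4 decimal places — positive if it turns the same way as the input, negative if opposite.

Stage 1 [63T→32T]: ω = 1460.0000×63/32 = 2874.3750 rpm, dir flips to −; running = −2874.3750
Stage 2 [32T→80T]: ω = 2874.3750×32/80 = 1149.7500 rpm, dir flips to +; running = +1149.7500
Stage 3 [63T→63T]: ω = 1149.7500×63/63 = 1149.7500 rpm, dir flips to −; running = −1149.7500
Stage 4 [93T→15T]: ω = 1149.7500×93/15 = 7128.4500 rpm, dir flips to +; running = +7128.4500
Stage 5 [15T→20T]: ω = 7128.4500×15/20 = 5346.3375 rpm, dir flips to −; running = −5346.3375

-5346.3375 rpm (opposite to input, |ω| = 5346.3375 rpm)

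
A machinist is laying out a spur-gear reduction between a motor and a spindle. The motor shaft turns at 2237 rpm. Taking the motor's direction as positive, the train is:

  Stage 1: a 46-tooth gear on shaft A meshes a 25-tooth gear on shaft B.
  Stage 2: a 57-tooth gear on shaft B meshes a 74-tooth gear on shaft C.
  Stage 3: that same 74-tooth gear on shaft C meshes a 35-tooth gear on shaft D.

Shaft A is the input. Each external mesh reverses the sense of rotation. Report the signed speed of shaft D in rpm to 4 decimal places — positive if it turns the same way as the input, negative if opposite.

Stage 1 [46T→25T]: ω = 2237.0000×46/25 = 4116.0800 rpm, dir flips to −; running = −4116.0800
Stage 2 [57T→74T]: ω = 4116.0800×57/74 = 3170.4941 rpm, dir flips to +; running = +3170.4941
Stage 3 [74T→35T]: ω = 3170.4941×74/35 = 6703.3303 rpm, dir flips to −; running = −6703.3303

-6703.3303 rpm (opposite to input, |ω| = 6703.3303 rpm)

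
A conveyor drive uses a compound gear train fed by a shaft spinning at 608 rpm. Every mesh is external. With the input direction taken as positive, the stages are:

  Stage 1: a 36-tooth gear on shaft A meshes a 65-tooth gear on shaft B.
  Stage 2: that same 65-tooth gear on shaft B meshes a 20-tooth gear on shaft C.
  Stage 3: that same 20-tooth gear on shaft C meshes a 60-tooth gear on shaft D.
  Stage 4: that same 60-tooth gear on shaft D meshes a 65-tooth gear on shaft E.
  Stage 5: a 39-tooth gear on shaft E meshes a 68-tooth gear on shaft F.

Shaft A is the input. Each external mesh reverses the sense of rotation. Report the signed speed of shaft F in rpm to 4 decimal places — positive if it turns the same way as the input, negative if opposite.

Stage 1 [36T→65T]: ω = 608.0000×36/65 = 336.7385 rpm, dir flips to −; running = −336.7385
Stage 2 [65T→20T]: ω = 336.7385×65/20 = 1094.4000 rpm, dir flips to +; running = +1094.4000
Stage 3 [20T→60T]: ω = 1094.4000×20/60 = 364.8000 rpm, dir flips to −; running = −364.8000
Stage 4 [60T→65T]: ω = 364.8000×60/65 = 336.7385 rpm, dir flips to +; running = +336.7385
Stage 5 [39T→68T]: ω = 336.7385×39/68 = 193.1294 rpm, dir flips to −; running = −193.1294

-193.1294 rpm (opposite to input, |ω| = 193.1294 rpm)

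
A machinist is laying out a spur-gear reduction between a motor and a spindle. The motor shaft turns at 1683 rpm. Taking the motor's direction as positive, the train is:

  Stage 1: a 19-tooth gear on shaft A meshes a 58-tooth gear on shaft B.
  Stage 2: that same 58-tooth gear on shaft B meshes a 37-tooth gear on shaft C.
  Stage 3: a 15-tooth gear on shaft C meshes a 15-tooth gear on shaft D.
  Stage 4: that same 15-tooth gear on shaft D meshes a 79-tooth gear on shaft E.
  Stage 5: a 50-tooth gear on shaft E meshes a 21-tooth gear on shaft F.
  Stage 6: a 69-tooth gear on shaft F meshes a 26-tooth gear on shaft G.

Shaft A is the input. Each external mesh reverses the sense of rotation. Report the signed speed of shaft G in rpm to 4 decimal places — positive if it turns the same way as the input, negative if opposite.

Stage 1 [19T→58T]: ω = 1683.0000×19/58 = 551.3276 rpm, dir flips to −; running = −551.3276
Stage 2 [58T→37T]: ω = 551.3276×58/37 = 864.2432 rpm, dir flips to +; running = +864.2432
Stage 3 [15T→15T]: ω = 864.2432×15/15 = 864.2432 rpm, dir flips to −; running = −864.2432
Stage 4 [15T→79T]: ω = 864.2432×15/79 = 164.0968 rpm, dir flips to +; running = +164.0968
Stage 5 [50T→21T]: ω = 164.0968×50/21 = 390.7067 rpm, dir flips to −; running = −390.7067
Stage 6 [69T→26T]: ω = 390.7067×69/26 = 1036.8755 rpm, dir flips to +; running = +1036.8755

+1036.8755 rpm (same as input, |ω| = 1036.8755 rpm)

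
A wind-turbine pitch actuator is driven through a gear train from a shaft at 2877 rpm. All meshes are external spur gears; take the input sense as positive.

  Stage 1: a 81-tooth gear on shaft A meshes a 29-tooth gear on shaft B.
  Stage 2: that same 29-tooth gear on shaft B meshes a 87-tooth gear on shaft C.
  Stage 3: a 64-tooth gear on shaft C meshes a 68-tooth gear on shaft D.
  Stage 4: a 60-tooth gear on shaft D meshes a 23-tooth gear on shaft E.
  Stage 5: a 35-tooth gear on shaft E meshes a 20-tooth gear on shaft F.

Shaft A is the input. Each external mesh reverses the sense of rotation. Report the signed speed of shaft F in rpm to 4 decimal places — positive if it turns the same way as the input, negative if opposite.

Stage 1 [81T→29T]: ω = 2877.0000×81/29 = 8035.7586 rpm, dir flips to −; running = −8035.7586
Stage 2 [29T→87T]: ω = 8035.7586×29/87 = 2678.5862 rpm, dir flips to +; running = +2678.5862
Stage 3 [64T→68T]: ω = 2678.5862×64/68 = 2521.0223 rpm, dir flips to −; running = −2521.0223
Stage 4 [60T→23T]: ω = 2521.0223×60/23 = 6576.5799 rpm, dir flips to +; running = +6576.5799
Stage 5 [35T→20T]: ω = 6576.5799×35/20 = 11509.0149 rpm, dir flips to −; running = −11509.0149

-11509.0149 rpm (opposite to input, |ω| = 11509.0149 rpm)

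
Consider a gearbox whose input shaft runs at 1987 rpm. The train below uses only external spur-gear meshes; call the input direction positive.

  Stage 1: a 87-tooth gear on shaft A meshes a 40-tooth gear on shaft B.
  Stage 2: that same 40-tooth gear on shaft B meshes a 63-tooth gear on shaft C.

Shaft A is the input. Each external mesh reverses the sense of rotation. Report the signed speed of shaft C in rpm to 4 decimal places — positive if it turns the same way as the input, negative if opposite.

+2743.9524 rpm (same as input, |ω| = 2743.9524 rpm)

Stage 1 [87T→40T]: ω = 1987.0000×87/40 = 4321.7250 rpm, dir flips to −; running = −4321.7250
Stage 2 [40T→63T]: ω = 4321.7250×40/63 = 2743.9524 rpm, dir flips to +; running = +2743.9524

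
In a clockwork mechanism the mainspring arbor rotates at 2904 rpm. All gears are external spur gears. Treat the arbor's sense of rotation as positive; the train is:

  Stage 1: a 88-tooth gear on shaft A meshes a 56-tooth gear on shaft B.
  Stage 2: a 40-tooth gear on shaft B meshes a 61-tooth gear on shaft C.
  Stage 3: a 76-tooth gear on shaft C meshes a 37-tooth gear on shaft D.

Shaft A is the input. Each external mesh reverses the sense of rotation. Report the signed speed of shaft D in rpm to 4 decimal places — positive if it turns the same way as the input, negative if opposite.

-6146.5764 rpm (opposite to input, |ω| = 6146.5764 rpm)

Stage 1 [88T→56T]: ω = 2904.0000×88/56 = 4563.4286 rpm, dir flips to −; running = −4563.4286
Stage 2 [40T→61T]: ω = 4563.4286×40/61 = 2992.4122 rpm, dir flips to +; running = +2992.4122
Stage 3 [76T→37T]: ω = 2992.4122×76/37 = 6146.5764 rpm, dir flips to −; running = −6146.5764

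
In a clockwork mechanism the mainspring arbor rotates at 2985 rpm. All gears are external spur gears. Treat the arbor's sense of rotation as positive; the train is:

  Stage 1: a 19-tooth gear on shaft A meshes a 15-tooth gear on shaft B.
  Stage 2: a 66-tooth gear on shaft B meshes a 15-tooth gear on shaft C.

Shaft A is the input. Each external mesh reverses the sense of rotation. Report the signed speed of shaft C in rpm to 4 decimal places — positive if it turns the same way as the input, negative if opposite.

Stage 1 [19T→15T]: ω = 2985.0000×19/15 = 3781.0000 rpm, dir flips to −; running = −3781.0000
Stage 2 [66T→15T]: ω = 3781.0000×66/15 = 16636.4000 rpm, dir flips to +; running = +16636.4000

+16636.4000 rpm (same as input, |ω| = 16636.4000 rpm)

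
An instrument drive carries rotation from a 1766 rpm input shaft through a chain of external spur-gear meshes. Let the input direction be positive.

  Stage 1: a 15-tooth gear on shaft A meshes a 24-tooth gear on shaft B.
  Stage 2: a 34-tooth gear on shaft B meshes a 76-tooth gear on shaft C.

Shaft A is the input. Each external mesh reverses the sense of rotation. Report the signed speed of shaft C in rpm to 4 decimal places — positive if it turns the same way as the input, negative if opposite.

Stage 1 [15T→24T]: ω = 1766.0000×15/24 = 1103.7500 rpm, dir flips to −; running = −1103.7500
Stage 2 [34T→76T]: ω = 1103.7500×34/76 = 493.7829 rpm, dir flips to +; running = +493.7829

+493.7829 rpm (same as input, |ω| = 493.7829 rpm)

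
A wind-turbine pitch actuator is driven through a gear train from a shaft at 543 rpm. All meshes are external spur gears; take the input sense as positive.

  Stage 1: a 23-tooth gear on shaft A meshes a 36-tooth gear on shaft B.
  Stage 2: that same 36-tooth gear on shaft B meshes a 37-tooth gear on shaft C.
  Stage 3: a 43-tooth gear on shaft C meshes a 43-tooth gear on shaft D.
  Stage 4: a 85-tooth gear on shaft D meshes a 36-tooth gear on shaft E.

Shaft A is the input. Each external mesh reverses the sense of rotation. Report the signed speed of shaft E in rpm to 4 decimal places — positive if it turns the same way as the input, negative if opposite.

+796.9707 rpm (same as input, |ω| = 796.9707 rpm)

Stage 1 [23T→36T]: ω = 543.0000×23/36 = 346.9167 rpm, dir flips to −; running = −346.9167
Stage 2 [36T→37T]: ω = 346.9167×36/37 = 337.5405 rpm, dir flips to +; running = +337.5405
Stage 3 [43T→43T]: ω = 337.5405×43/43 = 337.5405 rpm, dir flips to −; running = −337.5405
Stage 4 [85T→36T]: ω = 337.5405×85/36 = 796.9707 rpm, dir flips to +; running = +796.9707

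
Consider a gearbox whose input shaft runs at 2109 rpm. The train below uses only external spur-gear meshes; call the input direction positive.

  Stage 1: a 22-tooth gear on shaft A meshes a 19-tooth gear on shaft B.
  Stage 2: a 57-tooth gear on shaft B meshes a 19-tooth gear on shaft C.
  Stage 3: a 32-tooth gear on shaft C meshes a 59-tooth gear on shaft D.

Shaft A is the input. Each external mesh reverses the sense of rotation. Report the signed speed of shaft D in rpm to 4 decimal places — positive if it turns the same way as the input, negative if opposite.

Stage 1 [22T→19T]: ω = 2109.0000×22/19 = 2442.0000 rpm, dir flips to −; running = −2442.0000
Stage 2 [57T→19T]: ω = 2442.0000×57/19 = 7326.0000 rpm, dir flips to +; running = +7326.0000
Stage 3 [32T→59T]: ω = 7326.0000×32/59 = 3973.4237 rpm, dir flips to −; running = −3973.4237

-3973.4237 rpm (opposite to input, |ω| = 3973.4237 rpm)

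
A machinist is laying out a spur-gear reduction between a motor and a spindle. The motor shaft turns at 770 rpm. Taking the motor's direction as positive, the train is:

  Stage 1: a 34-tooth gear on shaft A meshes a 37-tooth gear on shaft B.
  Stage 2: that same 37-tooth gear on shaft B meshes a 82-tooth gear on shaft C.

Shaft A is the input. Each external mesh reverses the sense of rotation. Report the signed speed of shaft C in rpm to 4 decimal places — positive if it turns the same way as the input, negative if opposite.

Stage 1 [34T→37T]: ω = 770.0000×34/37 = 707.5676 rpm, dir flips to −; running = −707.5676
Stage 2 [37T→82T]: ω = 707.5676×37/82 = 319.2683 rpm, dir flips to +; running = +319.2683

+319.2683 rpm (same as input, |ω| = 319.2683 rpm)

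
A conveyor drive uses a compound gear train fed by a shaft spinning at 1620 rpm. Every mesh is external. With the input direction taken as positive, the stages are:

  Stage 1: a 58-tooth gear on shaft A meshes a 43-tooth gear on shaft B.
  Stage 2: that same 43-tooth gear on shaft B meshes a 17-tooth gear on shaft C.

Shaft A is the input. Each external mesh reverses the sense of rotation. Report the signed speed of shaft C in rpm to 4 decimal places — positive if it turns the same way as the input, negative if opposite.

+5527.0588 rpm (same as input, |ω| = 5527.0588 rpm)

Stage 1 [58T→43T]: ω = 1620.0000×58/43 = 2185.1163 rpm, dir flips to −; running = −2185.1163
Stage 2 [43T→17T]: ω = 2185.1163×43/17 = 5527.0588 rpm, dir flips to +; running = +5527.0588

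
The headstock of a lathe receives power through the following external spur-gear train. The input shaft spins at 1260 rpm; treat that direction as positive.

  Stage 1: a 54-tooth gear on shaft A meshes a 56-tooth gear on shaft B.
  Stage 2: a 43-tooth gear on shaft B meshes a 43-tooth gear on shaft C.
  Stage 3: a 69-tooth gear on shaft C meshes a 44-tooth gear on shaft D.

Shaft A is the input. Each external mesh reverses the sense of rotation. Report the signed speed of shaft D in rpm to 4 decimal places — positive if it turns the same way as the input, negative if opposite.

-1905.3409 rpm (opposite to input, |ω| = 1905.3409 rpm)

Stage 1 [54T→56T]: ω = 1260.0000×54/56 = 1215.0000 rpm, dir flips to −; running = −1215.0000
Stage 2 [43T→43T]: ω = 1215.0000×43/43 = 1215.0000 rpm, dir flips to +; running = +1215.0000
Stage 3 [69T→44T]: ω = 1215.0000×69/44 = 1905.3409 rpm, dir flips to −; running = −1905.3409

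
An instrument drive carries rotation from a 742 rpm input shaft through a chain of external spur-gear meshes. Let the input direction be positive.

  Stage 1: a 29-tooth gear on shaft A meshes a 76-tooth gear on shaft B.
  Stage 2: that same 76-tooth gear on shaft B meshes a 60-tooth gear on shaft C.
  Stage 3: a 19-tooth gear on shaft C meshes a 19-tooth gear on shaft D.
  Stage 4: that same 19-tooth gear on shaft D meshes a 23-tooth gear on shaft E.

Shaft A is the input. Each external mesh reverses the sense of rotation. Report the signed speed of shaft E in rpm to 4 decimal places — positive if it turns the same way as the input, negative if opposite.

Stage 1 [29T→76T]: ω = 742.0000×29/76 = 283.1316 rpm, dir flips to −; running = −283.1316
Stage 2 [76T→60T]: ω = 283.1316×76/60 = 358.6333 rpm, dir flips to +; running = +358.6333
Stage 3 [19T→19T]: ω = 358.6333×19/19 = 358.6333 rpm, dir flips to −; running = −358.6333
Stage 4 [19T→23T]: ω = 358.6333×19/23 = 296.2623 rpm, dir flips to +; running = +296.2623

+296.2623 rpm (same as input, |ω| = 296.2623 rpm)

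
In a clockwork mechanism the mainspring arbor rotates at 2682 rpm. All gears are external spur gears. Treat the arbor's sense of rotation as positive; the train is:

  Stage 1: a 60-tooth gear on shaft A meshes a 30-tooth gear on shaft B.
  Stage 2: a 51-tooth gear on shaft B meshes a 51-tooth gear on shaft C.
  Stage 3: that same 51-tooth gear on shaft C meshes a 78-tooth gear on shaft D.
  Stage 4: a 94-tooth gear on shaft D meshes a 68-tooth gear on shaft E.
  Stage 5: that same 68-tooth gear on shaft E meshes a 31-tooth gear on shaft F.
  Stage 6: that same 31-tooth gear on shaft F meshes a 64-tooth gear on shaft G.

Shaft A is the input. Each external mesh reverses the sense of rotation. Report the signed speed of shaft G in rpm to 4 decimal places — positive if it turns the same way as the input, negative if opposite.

+5151.2452 rpm (same as input, |ω| = 5151.2452 rpm)

Stage 1 [60T→30T]: ω = 2682.0000×60/30 = 5364.0000 rpm, dir flips to −; running = −5364.0000
Stage 2 [51T→51T]: ω = 5364.0000×51/51 = 5364.0000 rpm, dir flips to +; running = +5364.0000
Stage 3 [51T→78T]: ω = 5364.0000×51/78 = 3507.2308 rpm, dir flips to −; running = −3507.2308
Stage 4 [94T→68T]: ω = 3507.2308×94/68 = 4848.2308 rpm, dir flips to +; running = +4848.2308
Stage 5 [68T→31T]: ω = 4848.2308×68/31 = 10634.8288 rpm, dir flips to −; running = −10634.8288
Stage 6 [31T→64T]: ω = 10634.8288×31/64 = 5151.2452 rpm, dir flips to +; running = +5151.2452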